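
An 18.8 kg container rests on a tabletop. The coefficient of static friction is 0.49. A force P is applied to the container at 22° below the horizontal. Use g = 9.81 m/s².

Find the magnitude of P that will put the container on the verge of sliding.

N = m g + P sin α (the push presses the container into the tabletop).
At impending slip, P cos α = μ_s N = μ_s (m g + P sin α).
Solving: P (cos α − μ_s sin α) = μ_s m g → P = 0.49×184/(cos 22° − 0.49 sin 22°) = 90.4/0.7436 = 122 N.

P ≈ 122 N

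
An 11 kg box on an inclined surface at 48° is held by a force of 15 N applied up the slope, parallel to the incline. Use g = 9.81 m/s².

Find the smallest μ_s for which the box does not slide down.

N = m g cos θ = 72.21 N.
Friction must make up the shortfall along the incline: f = m g sin θ − P = 80.19 − 15 = 65.19 N.
At the threshold f = μ_s N, so μ_s,min = 65.19/72.21 = 0.903.

μ_s,min ≈ 0.903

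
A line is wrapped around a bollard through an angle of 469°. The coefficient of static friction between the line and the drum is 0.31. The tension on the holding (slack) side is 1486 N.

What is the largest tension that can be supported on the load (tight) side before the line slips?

At impending slip the capstan equation gives T₂/T₁ = e^{μβ} with β in radians.
β = 469° × π/180 = 8.186 rad.
e^{μβ} = e^{0.31×8.186} = 12.65.
T₂ = T₁ · e^{μβ} = 1486 × 12.65 = 18800 N.

T_max ≈ 18800 N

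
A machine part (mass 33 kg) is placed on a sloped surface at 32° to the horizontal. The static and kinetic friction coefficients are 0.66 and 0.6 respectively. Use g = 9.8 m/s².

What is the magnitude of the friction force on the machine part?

f ≈ 171 N (up the incline)

The normal reaction is N = m g cos θ = 274.3 N.
Along the slope the weight component is m g sin θ = 171.4 N; friction must supply exactly this, acting up-slope.
The static-friction ceiling is μ_s N = 0.66 × 274.3 = 181 N.
Since |171.4| ≤ 181 N, no slip — friction simply equals what equilibrium demands.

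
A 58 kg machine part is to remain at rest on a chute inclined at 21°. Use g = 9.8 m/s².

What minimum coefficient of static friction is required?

μ_s,min ≈ 0.384

At the slip threshold m g sin θ = μ_s m g cos θ, so μ_s,min = tan θ.
μ_s,min = tan 21° = 0.384.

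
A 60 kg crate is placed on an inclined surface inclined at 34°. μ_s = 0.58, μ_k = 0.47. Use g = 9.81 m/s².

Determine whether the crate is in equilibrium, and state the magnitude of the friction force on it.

N = m g cos θ = 488 N.
Down-slope weight component: m g sin θ = 329 N.
μ_s N = 283 N.
329 > 283 N, so it slides; kinetic friction f = μ_k N = 0.47×488 = 229 N.

f ≈ 229 N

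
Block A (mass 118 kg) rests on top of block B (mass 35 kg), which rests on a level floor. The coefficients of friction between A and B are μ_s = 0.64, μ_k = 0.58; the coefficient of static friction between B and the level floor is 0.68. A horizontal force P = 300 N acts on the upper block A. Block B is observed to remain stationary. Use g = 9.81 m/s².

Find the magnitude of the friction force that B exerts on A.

f ≈ 300 N

Normal force at the A–B interface: N₁ = m_A g = 1158 N.
So the A–B interface can sustain at most μ_s N₁ = 740.9 N of static friction.
Since P = 300 N ≤ 740.9 N, A does not slip on B; friction on A equals P = 300 N.
By Newton's third law B feels 300 N forward from A. With B stationary, the floor's static friction on B balances it: f₂ = 300 N (well within μ_s(m_A+m_B)g = 1021 N).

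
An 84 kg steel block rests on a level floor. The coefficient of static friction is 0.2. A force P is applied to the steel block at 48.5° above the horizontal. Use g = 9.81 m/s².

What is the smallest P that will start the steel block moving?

P ≈ 203 N

N = m g − P sin α (the pull lifts the steel block).
At impending slip, P cos α = μ_s N = μ_s (m g − P sin α).
Solving: P (cos α + μ_s sin α) = μ_s m g → P = 0.2×824/(cos 48.5° + 0.2 sin 48.5°) = 165/0.8124 = 203 N.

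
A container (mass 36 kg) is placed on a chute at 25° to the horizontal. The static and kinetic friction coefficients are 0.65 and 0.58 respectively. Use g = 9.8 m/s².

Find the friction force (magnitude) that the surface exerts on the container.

f ≈ 149 N (up the incline)

The normal reaction is N = m g cos θ = 319.7 N.
Along the slope the weight component is m g sin θ = 149.1 N; friction must supply exactly this, acting up-slope.
The static-friction ceiling is μ_s N = 0.65 × 319.7 = 207.8 N.
Since |149.1| ≤ 207.8 N, no slip — friction simply equals what equilibrium demands.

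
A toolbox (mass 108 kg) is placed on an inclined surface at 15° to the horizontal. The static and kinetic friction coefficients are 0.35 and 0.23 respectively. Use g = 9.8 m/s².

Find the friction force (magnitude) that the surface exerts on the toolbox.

The normal reaction is N = m g cos θ = 1022 N.
For equilibrium along the incline, friction must balance the weight component: f = m g sin θ = 273.9 N up the slope.
Static friction can supply at most μ_s N = 357.8 N.
Since |273.9| ≤ 357.8 N, the toolbox remains in static equilibrium and friction takes exactly the required value.

f ≈ 274 N (up the incline)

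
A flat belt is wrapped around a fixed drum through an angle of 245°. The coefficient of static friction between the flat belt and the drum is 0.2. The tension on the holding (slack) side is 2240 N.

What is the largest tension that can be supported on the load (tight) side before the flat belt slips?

At impending slip the capstan equation gives T₂/T₁ = e^{μβ} with β in radians.
β = 245° × π/180 = 4.276 rad.
e^{μβ} = e^{0.2×4.276} = 2.352.
T₂ = T₁ · e^{μβ} = 2240 × 2.352 = 5270 N.

T_max ≈ 5270 N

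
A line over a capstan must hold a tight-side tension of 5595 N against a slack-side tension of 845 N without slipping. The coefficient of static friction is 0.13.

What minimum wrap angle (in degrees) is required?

β_min ≈ 833°

T₂/T₁ = e^{μβ} → β = ln(T₂/T₁)/μ.
β = ln(5595/845)/0.13 = 1.89/0.13 = 14.54 rad.
In degrees: β = 14.54 × 180/π = 833°.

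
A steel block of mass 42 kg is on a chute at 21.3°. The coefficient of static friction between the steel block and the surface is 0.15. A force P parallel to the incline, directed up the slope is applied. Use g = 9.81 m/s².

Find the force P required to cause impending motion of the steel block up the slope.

At impending motion up the slope, friction acts down-slope at its limit: f = μ_s N.
P is parallel to the surface, so N = m g cos θ = 384 N.
Along the incline: P = m g sin θ + μ_s N = 150 + 0.15×384 = 207 N.

P ≈ 207 N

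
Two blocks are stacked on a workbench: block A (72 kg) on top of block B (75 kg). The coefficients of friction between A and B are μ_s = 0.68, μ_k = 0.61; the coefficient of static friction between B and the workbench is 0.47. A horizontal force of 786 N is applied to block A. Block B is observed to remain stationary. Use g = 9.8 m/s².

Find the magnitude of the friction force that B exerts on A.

f ≈ 430 N

Normal force at the A–B interface: N₁ = m_A g = 705.6 N.
Maximum static friction on A from B: μ_s N₁ = 0.68×705.6 = 479.8 N.
Since P = 786 N > 479.8 N, A slides on B; the A–B friction is kinetic: f₁ = μ_k N₁ = 0.61×705.6 = 430 N.
B experiences an equal 430 N forward from A (third law). B is in equilibrium, so the floor supplies f₂ = 430 N of static friction (limit μ_s(m_A+m_B)g = 677.1 N, not exceeded).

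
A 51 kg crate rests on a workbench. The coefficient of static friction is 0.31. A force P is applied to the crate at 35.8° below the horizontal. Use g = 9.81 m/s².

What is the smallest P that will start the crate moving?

P ≈ 246 N

N = m g + P sin α (the push presses the crate into the workbench).
At impending slip, P cos α = μ_s N = μ_s (m g + P sin α).
Solving: P (cos α − μ_s sin α) = μ_s m g → P = 0.31×500/(cos 35.8° − 0.31 sin 35.8°) = 155/0.6297 = 246 N.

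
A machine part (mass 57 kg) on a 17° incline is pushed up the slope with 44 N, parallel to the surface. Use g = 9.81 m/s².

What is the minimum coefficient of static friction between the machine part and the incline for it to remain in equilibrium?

N = m g cos θ = 534.7 N.
Friction must make up the shortfall along the incline: f = m g sin θ − P = 163.5 − 44 = 119.5 N.
At the threshold f = μ_s N, so μ_s,min = 119.5/534.7 = 0.223.

μ_s,min ≈ 0.223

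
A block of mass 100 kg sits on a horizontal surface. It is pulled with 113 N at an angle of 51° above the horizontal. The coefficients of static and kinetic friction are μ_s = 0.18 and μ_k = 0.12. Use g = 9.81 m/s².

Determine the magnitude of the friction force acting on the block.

f ≈ 71.1 N

Vertical equilibrium gives N = m g − P sin α = 893.2 N.
Horizontally, friction must balance P cos α = 71.11 N.
μ_s N = 0.18 × 893.2 = 160.8 N.
Since 71.11 N does not exceed the limit, the block stays at rest and f = 71.1 N.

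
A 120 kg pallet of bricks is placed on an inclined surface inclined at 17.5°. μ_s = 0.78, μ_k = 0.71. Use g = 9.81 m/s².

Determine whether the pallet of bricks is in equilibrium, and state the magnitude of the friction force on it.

N = m g cos θ = 1120 N.
Down-slope weight component: m g sin θ = 354 N.
μ_s N = 876 N.
354 ≤ 876 N, so it stays put; friction = 354 N.

f ≈ 354 N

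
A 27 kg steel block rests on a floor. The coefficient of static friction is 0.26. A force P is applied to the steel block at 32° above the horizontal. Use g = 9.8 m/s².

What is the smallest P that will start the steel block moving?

N = m g − P sin α (the pull lifts the steel block).
At impending slip, P cos α = μ_s N = μ_s (m g − P sin α).
Solving: P (cos α + μ_s sin α) = μ_s m g → P = 0.26×265/(cos 32° + 0.26 sin 32°) = 68.8/0.9858 = 69.8 N.

P ≈ 69.8 N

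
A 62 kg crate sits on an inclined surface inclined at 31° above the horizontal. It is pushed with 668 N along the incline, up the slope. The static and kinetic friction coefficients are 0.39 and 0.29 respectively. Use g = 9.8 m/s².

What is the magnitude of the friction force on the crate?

Perpendicular to the surface, N = m g cos θ = 62·9.8·cos 31° = 520.8 N.
For equilibrium along the incline the friction force must supply f = m g sin θ − P = 312.9 − 668 = -355.1 N (positive meaning up-slope).
Static friction can supply at most μ_s N = 203.1 N.
|-355.1| exceeds 203.1 N, so the crate slips up-slope; friction is kinetic, f = μ_k N = 0.29×520.8 = 151 N.

f ≈ 151 N (down the incline)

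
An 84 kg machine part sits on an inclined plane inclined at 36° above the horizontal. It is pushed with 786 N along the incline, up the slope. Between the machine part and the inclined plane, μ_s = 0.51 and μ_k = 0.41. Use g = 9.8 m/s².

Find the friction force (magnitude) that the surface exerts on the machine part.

The normal reaction is N = m g cos θ = 666 N.
For equilibrium along the incline the friction force must supply f = m g sin θ − P = 483.9 − 786 = -302.1 N (positive meaning up-slope).
Static friction can supply at most μ_s N = 339.7 N.
Since |-302.1| ≤ 339.7 N, no slip — friction simply equals what equilibrium demands.

f ≈ 302 N (down the incline)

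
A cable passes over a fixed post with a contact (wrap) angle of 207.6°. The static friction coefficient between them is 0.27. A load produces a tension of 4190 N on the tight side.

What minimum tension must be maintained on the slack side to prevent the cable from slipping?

T_min ≈ 1580 N

Capstan equation at impending slip: T_tight/T_slack = e^{μβ}.
β = 207.6° = 3.623 rad; e^{μβ} = e^{0.27×3.623} = 2.66.
T_slack = T_tight / e^{μβ} = 4190 / 2.66 = 1580 N.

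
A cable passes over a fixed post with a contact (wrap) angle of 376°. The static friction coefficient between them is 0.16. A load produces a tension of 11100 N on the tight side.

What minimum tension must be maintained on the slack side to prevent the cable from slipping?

T_min ≈ 3880 N

Capstan equation at impending slip: T_tight/T_slack = e^{μβ}.
β = 376° = 6.562 rad; e^{μβ} = e^{0.16×6.562} = 2.858.
T_slack = T_tight / e^{μβ} = 11100 / 2.858 = 3880 N.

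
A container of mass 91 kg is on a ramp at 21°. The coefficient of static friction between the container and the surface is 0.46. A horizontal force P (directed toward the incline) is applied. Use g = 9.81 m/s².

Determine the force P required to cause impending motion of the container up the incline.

At impending motion up the slope, friction acts down-slope at its limit: f = μ_s N.
Perpendicular to the incline: N = m g cos θ + P sin θ.
Along the incline: P cos θ = m g sin θ + μ_s N = m g sin θ + μ_s (m g cos θ + P sin θ).
Solving, P (cos θ − μ_s sin θ) = m g (sin θ + μ_s cos θ), so P = 91×9.81×(sin 21° + 0.46 cos 21°)/(cos 21° − 0.46 sin 21°) = 893×0.7878/0.7687 = 915 N.

P ≈ 915 N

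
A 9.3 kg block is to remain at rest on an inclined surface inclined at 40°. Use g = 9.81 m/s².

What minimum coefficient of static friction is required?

μ_s,min ≈ 0.839

At the slip threshold m g sin θ = μ_s m g cos θ, so μ_s,min = tan θ.
μ_s,min = tan 40° = 0.839.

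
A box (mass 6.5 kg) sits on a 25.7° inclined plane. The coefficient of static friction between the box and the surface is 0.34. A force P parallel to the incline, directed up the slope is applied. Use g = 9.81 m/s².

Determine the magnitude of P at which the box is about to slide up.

At impending motion up the slope, friction acts down-slope at its limit: f = μ_s N.
P is parallel to the surface, so N = m g cos θ = 57.5 N.
Along the incline: P = m g sin θ + μ_s N = 27.7 + 0.34×57.5 = 47.2 N.

P ≈ 47.2 N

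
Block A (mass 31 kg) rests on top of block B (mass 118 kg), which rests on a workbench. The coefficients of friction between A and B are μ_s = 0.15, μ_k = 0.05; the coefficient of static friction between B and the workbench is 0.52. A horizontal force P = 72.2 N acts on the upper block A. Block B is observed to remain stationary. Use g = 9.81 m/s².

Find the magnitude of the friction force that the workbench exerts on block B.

f ≈ 15.2 N

The normal force B exerts on A is simply A's weight, N₁ = 304.1 N.
Maximum static friction on A from B: μ_s N₁ = 0.15×304.1 = 45.62 N.
P = 72.2 N exceeds that limit, so A slips over B and the interface friction becomes kinetic: f₁ = μ_k N₁ = 0.05×304.1 = 15.2 N.
B experiences an equal 15.2 N forward from A (third law). B is in equilibrium, so the floor supplies f₂ = 15.2 N of static friction (limit μ_s(m_A+m_B)g = 760.1 N, not exceeded).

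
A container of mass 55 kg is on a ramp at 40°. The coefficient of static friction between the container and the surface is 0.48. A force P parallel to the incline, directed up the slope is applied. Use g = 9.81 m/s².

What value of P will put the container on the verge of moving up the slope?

At impending motion up the slope, friction acts down-slope at its limit: f = μ_s N.
P is parallel to the surface, so N = m g cos θ = 413 N.
Along the incline: P = m g sin θ + μ_s N = 347 + 0.48×413 = 545 N.

P ≈ 545 N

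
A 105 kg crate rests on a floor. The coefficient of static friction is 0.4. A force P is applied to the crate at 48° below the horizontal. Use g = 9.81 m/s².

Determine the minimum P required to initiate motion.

P ≈ 1110 N

N = m g + P sin α (the push presses the crate into the floor).
At impending slip, P cos α = μ_s N = μ_s (m g + P sin α).
Solving: P (cos α − μ_s sin α) = μ_s m g → P = 0.4×1030/(cos 48° − 0.4 sin 48°) = 412/0.3719 = 1110 N.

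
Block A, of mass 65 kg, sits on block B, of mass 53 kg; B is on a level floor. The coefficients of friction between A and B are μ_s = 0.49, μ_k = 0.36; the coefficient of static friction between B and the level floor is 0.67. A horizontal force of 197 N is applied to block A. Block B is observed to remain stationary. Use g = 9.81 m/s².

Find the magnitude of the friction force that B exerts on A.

Between the blocks, N₁ = m_A g = 637.6 N.
So the A–B interface can sustain at most μ_s N₁ = 312.4 N of static friction.
Since P = 197 N ≤ 312.4 N, A does not slip on B; friction on A equals P = 197 N.
B experiences an equal 197 N forward from A (third law). B is in equilibrium, so the floor supplies f₂ = 197 N of static friction (limit μ_s(m_A+m_B)g = 775.6 N, not exceeded).

f ≈ 197 N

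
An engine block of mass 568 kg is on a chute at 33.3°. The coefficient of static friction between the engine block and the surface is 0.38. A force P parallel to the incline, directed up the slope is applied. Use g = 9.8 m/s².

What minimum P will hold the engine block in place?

P_min ≈ 1290 N

The engine block tends to slide down (tan θ > μ_s), so at the point of impending slip friction acts up-slope at its limit: f = μ_s N.
P is parallel to the surface, so N = m g cos θ = 4650 N.
Along the incline: P + μ_s N = m g sin θ, so P = 3060 − 0.38×4650 = 1290 N.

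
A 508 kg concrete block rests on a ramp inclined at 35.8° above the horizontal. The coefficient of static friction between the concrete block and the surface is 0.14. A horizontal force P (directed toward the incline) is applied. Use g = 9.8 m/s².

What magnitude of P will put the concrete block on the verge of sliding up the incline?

P ≈ 4770 N

At impending motion up the slope, friction acts down-slope at its limit: f = μ_s N.
Perpendicular to the incline: N = m g cos θ + P sin θ.
Along the incline: P cos θ = m g sin θ + μ_s N = m g sin θ + μ_s (m g cos θ + P sin θ).
Solving, P (cos θ − μ_s sin θ) = m g (sin θ + μ_s cos θ), so P = 508×9.8×(sin 35.8° + 0.14 cos 35.8°)/(cos 35.8° − 0.14 sin 35.8°) = 4980×0.6985/0.7292 = 4770 N.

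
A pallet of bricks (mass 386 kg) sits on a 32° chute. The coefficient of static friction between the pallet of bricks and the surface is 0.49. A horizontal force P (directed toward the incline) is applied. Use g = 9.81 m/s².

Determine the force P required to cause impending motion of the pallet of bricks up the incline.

P ≈ 6080 N

At impending motion up the slope, friction acts down-slope at its limit: f = μ_s N.
Perpendicular to the incline: N = m g cos θ + P sin θ.
Along the incline: P cos θ = m g sin θ + μ_s N = m g sin θ + μ_s (m g cos θ + P sin θ).
Solving, P (cos θ − μ_s sin θ) = m g (sin θ + μ_s cos θ), so P = 386×9.81×(sin 32° + 0.49 cos 32°)/(cos 32° − 0.49 sin 32°) = 3790×0.9455/0.5884 = 6080 N.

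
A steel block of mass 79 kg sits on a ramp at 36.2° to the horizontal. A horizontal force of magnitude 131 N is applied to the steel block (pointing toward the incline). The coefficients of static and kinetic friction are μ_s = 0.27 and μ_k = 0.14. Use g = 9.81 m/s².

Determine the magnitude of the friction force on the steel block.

Resolve perpendicular to the incline: N = m g cos θ + P sin θ = 79×9.81×cos 36.2° + 131×sin 36.2° = 702.8 N.
Along the incline, the net driving force (taking up-slope positive) is P cos θ − m g sin θ = 105.7 − 457.7 = -352 N, so equilibrium requires friction f = 352 N (up-slope).
Maximum static friction: μ_s N = 0.27 × 702.8 = 189.7 N.
The required 352 N exceeds the static limit, so the steel block slides down-slope and f = μ_k N = 0.14×702.8 = 98.4 N.

f ≈ 98.4 N (up the incline)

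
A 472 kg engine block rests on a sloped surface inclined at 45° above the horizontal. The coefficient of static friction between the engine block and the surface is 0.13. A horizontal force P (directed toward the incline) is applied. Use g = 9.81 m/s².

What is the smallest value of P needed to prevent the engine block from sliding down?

P_min ≈ 3560 N

The engine block tends to slide down (tan θ > μ_s), so at the point of impending slip friction acts up-slope at its limit: f = μ_s N.
Perpendicular to the incline: N = m g cos θ + P sin θ.
Along the incline: P cos θ + μ_s N = m g sin θ, i.e. P cos θ + μ_s (m g cos θ + P sin θ) = m g sin θ.
Solving, P (cos θ + μ_s sin θ) = m g (sin θ − μ_s cos θ), so P = 4630×0.6152/0.799 = 3560 N.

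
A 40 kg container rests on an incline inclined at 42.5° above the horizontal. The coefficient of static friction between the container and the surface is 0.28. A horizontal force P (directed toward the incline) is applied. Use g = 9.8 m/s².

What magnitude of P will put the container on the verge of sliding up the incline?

P ≈ 631 N

At impending motion up the slope, friction acts down-slope at its limit: f = μ_s N.
Perpendicular to the incline: N = m g cos θ + P sin θ.
Along the incline: P cos θ = m g sin θ + μ_s N = m g sin θ + μ_s (m g cos θ + P sin θ).
Solving, P (cos θ − μ_s sin θ) = m g (sin θ + μ_s cos θ), so P = 40×9.8×(sin 42.5° + 0.28 cos 42.5°)/(cos 42.5° − 0.28 sin 42.5°) = 392×0.882/0.5481 = 631 N.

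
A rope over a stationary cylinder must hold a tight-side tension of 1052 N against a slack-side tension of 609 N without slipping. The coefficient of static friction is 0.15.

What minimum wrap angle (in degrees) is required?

T₂/T₁ = e^{μβ} → β = ln(T₂/T₁)/μ.
β = ln(1052/609)/0.15 = 0.5466/0.15 = 3.644 rad.
In degrees: β = 3.644 × 180/π = 209°.

β_min ≈ 209°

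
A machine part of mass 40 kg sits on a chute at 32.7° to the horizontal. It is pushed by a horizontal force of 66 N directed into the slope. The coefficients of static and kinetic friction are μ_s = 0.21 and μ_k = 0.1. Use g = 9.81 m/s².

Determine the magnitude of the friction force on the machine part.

Resolve perpendicular to the incline: N = m g cos θ + P sin θ = 40×9.81×cos 32.7° + 66×sin 32.7° = 365.9 N.
Parallel to the incline: P cos θ − m g sin θ = 55.54 − 212 = -156.5 N; the friction needed to balance this is 156.5 N acting up the slope.
The limit of static friction is μ_s N = 76.83 N.
|f_req| = 156.5 > 76.83 N → the machine part slides down the incline; f = μ_k N = 0.1 × 365.9 = 36.6 N.

f ≈ 36.6 N (up the incline)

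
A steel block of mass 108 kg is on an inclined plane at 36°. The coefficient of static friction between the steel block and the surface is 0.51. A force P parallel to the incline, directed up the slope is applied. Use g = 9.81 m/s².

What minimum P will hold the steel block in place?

P_min ≈ 186 N

The steel block tends to slide down (tan θ > μ_s), so at the point of impending slip friction acts up-slope at its limit: f = μ_s N.
P is parallel to the surface, so N = m g cos θ = 857 N.
Along the incline: P + μ_s N = m g sin θ, so P = 623 − 0.51×857 = 186 N.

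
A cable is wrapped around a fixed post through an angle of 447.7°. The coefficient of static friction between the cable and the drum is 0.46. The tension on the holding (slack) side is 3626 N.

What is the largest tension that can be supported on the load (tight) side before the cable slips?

At impending slip the capstan equation gives T₂/T₁ = e^{μβ} with β in radians.
β = 447.7° × π/180 = 7.814 rad.
e^{μβ} = e^{0.46×7.814} = 36.39.
T₂ = T₁ · e^{μβ} = 3626 × 36.39 = 132000 N.

T_max ≈ 132000 N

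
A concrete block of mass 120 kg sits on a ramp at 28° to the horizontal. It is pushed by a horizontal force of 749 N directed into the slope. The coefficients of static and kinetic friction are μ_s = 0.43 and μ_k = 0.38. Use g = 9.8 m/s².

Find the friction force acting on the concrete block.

f ≈ 109 N (down the incline)

Normal direction: N = m g cos θ + P sin θ = 1390 N.
Parallel to the incline: P cos θ − m g sin θ = 661.3 − 552.1 = 109.2 N; the friction needed to balance this is 109.2 N acting down the slope.
The limit of static friction is μ_s N = 597.7 N.
|f_req| = 109.2 ≤ 597.7 N → the concrete block is in equilibrium; friction equals the required value.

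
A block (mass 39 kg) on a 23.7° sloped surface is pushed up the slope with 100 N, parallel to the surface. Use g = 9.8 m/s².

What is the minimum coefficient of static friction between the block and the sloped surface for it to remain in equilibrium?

N = m g cos θ = 350 N.
Friction must make up the shortfall along the incline: f = m g sin θ − P = 153.6 − 100 = 53.62 N.
At the threshold f = μ_s N, so μ_s,min = 53.62/350 = 0.153.

μ_s,min ≈ 0.153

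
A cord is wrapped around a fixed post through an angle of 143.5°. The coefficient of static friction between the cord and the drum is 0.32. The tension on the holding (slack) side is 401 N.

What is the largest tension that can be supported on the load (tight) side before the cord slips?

At impending slip the capstan equation gives T₂/T₁ = e^{μβ} with β in radians.
β = 143.5° × π/180 = 2.505 rad.
e^{μβ} = e^{0.32×2.505} = 2.229.
T₂ = T₁ · e^{μβ} = 401 × 2.229 = 894 N.

T_max ≈ 894 N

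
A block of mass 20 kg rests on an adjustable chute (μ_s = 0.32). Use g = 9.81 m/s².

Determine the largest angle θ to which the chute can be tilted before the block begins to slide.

θ_max ≈ 17.7°

At the slip threshold, m g sin θ = μ_s · m g cos θ, so tan θ = μ_s.
θ_max = arctan(0.32) = 17.7°.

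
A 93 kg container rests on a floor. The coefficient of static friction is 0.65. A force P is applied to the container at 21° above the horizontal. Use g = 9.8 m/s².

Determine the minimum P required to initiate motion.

P ≈ 508 N

N = m g − P sin α (the pull lifts the container).
At impending slip, P cos α = μ_s N = μ_s (m g − P sin α).
Solving: P (cos α + μ_s sin α) = μ_s m g → P = 0.65×911/(cos 21° + 0.65 sin 21°) = 592/1.167 = 508 N.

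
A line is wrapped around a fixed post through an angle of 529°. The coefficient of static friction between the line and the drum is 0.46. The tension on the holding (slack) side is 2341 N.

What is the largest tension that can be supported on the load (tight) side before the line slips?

T_max ≈ 164000 N

At impending slip the capstan equation gives T₂/T₁ = e^{μβ} with β in radians.
β = 529° × π/180 = 9.233 rad.
e^{μβ} = e^{0.46×9.233} = 69.9.
T₂ = T₁ · e^{μβ} = 2341 × 69.9 = 164000 N.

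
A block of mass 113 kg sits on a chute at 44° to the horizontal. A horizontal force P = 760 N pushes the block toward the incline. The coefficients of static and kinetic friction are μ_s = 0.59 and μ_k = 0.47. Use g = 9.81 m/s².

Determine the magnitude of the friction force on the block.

f ≈ 223 N (up the incline)

The horizontal push has a component P sin θ into the surface, so N = m g cos θ + P sin θ = 797.4 + 527.9 = 1325 N.
Parallel to the incline: P cos θ − m g sin θ = 546.7 − 770 = -223.4 N; the friction needed to balance this is 223.4 N acting up the slope.
The limit of static friction is μ_s N = 782 N.
|f_req| = 223.4 ≤ 782 N → the block is in equilibrium; friction equals the required value.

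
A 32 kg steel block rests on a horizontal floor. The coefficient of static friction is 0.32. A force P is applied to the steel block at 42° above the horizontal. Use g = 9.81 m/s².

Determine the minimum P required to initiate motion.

P ≈ 105 N

N = m g − P sin α (the pull lifts the steel block).
At impending slip, P cos α = μ_s N = μ_s (m g − P sin α).
Solving: P (cos α + μ_s sin α) = μ_s m g → P = 0.32×314/(cos 42° + 0.32 sin 42°) = 100/0.9573 = 105 N.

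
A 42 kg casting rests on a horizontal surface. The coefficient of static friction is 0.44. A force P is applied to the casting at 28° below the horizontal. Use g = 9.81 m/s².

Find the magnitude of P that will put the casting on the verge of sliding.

P ≈ 268 N

N = m g + P sin α (the push presses the casting into the horizontal surface).
At impending slip, P cos α = μ_s N = μ_s (m g + P sin α).
Solving: P (cos α − μ_s sin α) = μ_s m g → P = 0.44×412/(cos 28° − 0.44 sin 28°) = 181/0.6764 = 268 N.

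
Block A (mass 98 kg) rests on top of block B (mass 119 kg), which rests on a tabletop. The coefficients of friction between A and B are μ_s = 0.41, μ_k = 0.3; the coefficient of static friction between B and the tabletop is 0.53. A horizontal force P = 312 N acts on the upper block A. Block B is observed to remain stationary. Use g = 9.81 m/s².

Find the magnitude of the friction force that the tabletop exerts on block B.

The normal force B exerts on A is simply A's weight, N₁ = 961.4 N.
Maximum static friction on A from B: μ_s N₁ = 0.41×961.4 = 394.2 N.
P = 312 N is within that limit, so A and B move together (both at rest); the A–B friction is simply f₁ = P = 312 N.
By Newton's third law B feels 312 N forward from A. With B stationary, the floor's static friction on B balances it: f₂ = 312 N (well within μ_s(m_A+m_B)g = 1128 N).

f ≈ 312 N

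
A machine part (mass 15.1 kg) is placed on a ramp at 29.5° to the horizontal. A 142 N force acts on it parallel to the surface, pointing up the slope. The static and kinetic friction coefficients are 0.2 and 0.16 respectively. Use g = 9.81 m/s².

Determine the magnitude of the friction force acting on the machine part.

Normal force: N = m g cos θ = 15.1 × 9.81 × cos 29.5° = 128.9 N.
The friction needed for equilibrium is m g sin θ − P = 72.94 − 142 = -69.06 N, measured positive up-slope.
Maximum static friction available: μ_s N = 0.2 × 128.9 = 25.79 N.
Since |-69.06| > 25.79 N, static friction cannot hold it; the machine part slides up the incline and kinetic friction applies: f = μ_k N = 0.16 × 128.9 = 20.6 N.

f ≈ 20.6 N (down the incline)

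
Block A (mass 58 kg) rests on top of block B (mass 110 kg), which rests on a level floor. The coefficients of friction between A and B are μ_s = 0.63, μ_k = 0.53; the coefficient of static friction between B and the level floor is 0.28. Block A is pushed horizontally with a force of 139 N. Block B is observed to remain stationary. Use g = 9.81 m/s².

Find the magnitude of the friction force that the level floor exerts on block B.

f ≈ 139 N

Between the blocks, N₁ = m_A g = 569 N.
Maximum static friction on A from B: μ_s N₁ = 0.63×569 = 358.5 N.
P = 139 N is within that limit, so A and B move together (both at rest); the A–B friction is simply f₁ = P = 139 N.
B experiences an equal 139 N forward from A (third law). B is in equilibrium, so the floor supplies f₂ = 139 N of static friction (limit μ_s(m_A+m_B)g = 461.5 N, not exceeded).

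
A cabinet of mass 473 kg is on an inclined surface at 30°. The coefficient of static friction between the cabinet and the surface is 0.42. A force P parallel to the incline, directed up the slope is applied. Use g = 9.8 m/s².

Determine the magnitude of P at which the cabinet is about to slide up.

At impending motion up the slope, friction acts down-slope at its limit: f = μ_s N.
P is parallel to the surface, so N = m g cos θ = 4010 N.
Along the incline: P = m g sin θ + μ_s N = 2320 + 0.42×4010 = 4000 N.

P ≈ 4000 N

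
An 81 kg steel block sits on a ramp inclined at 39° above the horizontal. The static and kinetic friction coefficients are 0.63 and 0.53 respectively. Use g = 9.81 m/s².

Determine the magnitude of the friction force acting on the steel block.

f ≈ 327 N (up the incline)

Normal force: N = m g cos θ = 81 × 9.81 × cos 39° = 617.5 N.
For equilibrium along the incline, friction must balance the weight component: f = m g sin θ = 500.1 N up the slope.
Maximum static friction available: μ_s N = 0.63 × 617.5 = 389 N.
Since |500.1| > 389 N, static friction cannot hold it; the steel block slides down the incline and kinetic friction applies: f = μ_k N = 0.53 × 617.5 = 327 N.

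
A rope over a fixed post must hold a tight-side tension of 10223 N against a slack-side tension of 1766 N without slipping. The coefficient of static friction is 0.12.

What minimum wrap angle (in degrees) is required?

β_min ≈ 838°

T₂/T₁ = e^{μβ} → β = ln(T₂/T₁)/μ.
β = ln(10223/1766)/0.12 = 1.756/0.12 = 14.63 rad.
In degrees: β = 14.63 × 180/π = 838°.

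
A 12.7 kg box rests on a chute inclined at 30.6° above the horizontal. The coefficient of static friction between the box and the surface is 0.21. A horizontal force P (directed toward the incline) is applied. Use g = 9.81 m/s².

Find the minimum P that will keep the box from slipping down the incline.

The box tends to slide down (tan θ > μ_s), so at the point of impending slip friction acts up-slope at its limit: f = μ_s N.
Perpendicular to the incline: N = m g cos θ + P sin θ.
Along the incline: P cos θ + μ_s N = m g sin θ, i.e. P cos θ + μ_s (m g cos θ + P sin θ) = m g sin θ.
Solving, P (cos θ + μ_s sin θ) = m g (sin θ − μ_s cos θ), so P = 125×0.3283/0.9676 = 42.3 N.

P_min ≈ 42.3 N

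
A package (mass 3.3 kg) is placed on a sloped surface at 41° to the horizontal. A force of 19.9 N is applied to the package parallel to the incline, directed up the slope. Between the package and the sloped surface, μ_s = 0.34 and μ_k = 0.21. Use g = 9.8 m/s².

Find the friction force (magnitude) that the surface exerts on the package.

Perpendicular to the surface, N = m g cos θ = 3.3·9.8·cos 41° = 24.41 N.
For equilibrium along the incline the friction force must supply f = m g sin θ − P = 21.22 − 19.9 = 1.317 N (positive meaning up-slope).
Maximum static friction available: μ_s N = 0.34 × 24.41 = 8.298 N.
Since |1.317| ≤ 8.298 N, the package remains in static equilibrium and friction takes exactly the required value.

f ≈ 1.32 N (up the incline)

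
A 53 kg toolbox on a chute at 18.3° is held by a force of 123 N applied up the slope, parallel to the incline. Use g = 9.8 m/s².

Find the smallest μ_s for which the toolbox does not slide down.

N = m g cos θ = 493.1 N.
Friction must make up the shortfall along the incline: f = m g sin θ − P = 163.1 − 123 = 40.09 N.
At the threshold f = μ_s N, so μ_s,min = 40.09/493.1 = 0.0813.

μ_s,min ≈ 0.0813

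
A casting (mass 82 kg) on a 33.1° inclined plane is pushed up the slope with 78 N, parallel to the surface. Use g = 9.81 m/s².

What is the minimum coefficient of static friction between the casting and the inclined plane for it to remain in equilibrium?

μ_s,min ≈ 0.536

N = m g cos θ = 673.9 N.
Friction must make up the shortfall along the incline: f = m g sin θ − P = 439.3 − 78 = 361.3 N.
At the threshold f = μ_s N, so μ_s,min = 361.3/673.9 = 0.536.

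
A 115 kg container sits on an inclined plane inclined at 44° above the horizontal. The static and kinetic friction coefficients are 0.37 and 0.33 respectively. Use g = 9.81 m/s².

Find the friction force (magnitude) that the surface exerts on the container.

f ≈ 268 N (up the incline)

The normal reaction is N = m g cos θ = 811.5 N.
For equilibrium along the incline, friction must balance the weight component: f = m g sin θ = 783.7 N up the slope.
Static friction can supply at most μ_s N = 300.3 N.
|783.7| exceeds 300.3 N, so the container slips down-slope; friction is kinetic, f = μ_k N = 0.33×811.5 = 268 N.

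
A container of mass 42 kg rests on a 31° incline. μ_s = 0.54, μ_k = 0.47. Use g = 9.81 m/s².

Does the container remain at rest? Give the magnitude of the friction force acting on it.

N = m g cos θ = 353 N.
Down-slope weight component: m g sin θ = 212 N.
μ_s N = 191 N.
212 > 191 N, so it slides; kinetic friction f = μ_k N = 0.47×353 = 166 N.

f ≈ 166 N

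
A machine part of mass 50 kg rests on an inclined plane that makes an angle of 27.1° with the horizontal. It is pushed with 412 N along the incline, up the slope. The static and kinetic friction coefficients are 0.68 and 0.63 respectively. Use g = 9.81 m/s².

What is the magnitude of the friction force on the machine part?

f ≈ 189 N (down the incline)

Normal force: N = m g cos θ = 50 × 9.81 × cos 27.1° = 436.6 N.
For equilibrium along the incline the friction force must supply f = m g sin θ − P = 223.4 − 412 = -188.6 N (positive meaning up-slope).
Maximum static friction available: μ_s N = 0.68 × 436.6 = 296.9 N.
Since |-188.6| ≤ 296.9 N, the machine part remains in static equilibrium and friction takes exactly the required value.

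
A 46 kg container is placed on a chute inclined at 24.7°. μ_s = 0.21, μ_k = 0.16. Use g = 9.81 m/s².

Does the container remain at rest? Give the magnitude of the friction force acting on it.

N = m g cos θ = 410 N.
Down-slope weight component: m g sin θ = 189 N.
μ_s N = 86.1 N.
189 > 86.1 N, so it slides; kinetic friction f = μ_k N = 0.16×410 = 65.6 N.

f ≈ 65.6 N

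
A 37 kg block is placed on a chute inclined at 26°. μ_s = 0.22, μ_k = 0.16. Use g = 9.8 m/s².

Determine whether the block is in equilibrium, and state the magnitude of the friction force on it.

N = m g cos θ = 326 N.
Down-slope weight component: m g sin θ = 159 N.
μ_s N = 71.7 N.
159 > 71.7 N, so it slides; kinetic friction f = μ_k N = 0.16×326 = 52.1 N.

f ≈ 52.1 N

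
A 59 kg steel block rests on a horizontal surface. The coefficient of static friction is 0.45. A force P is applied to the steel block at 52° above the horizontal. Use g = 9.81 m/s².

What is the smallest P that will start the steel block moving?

N = m g − P sin α (the pull lifts the steel block).
At impending slip, P cos α = μ_s N = μ_s (m g − P sin α).
Solving: P (cos α + μ_s sin α) = μ_s m g → P = 0.45×579/(cos 52° + 0.45 sin 52°) = 260/0.9703 = 268 N.

P ≈ 268 N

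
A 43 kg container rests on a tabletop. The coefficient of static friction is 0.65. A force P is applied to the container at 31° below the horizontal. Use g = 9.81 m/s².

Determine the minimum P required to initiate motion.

P ≈ 525 N

N = m g + P sin α (the push presses the container into the tabletop).
At impending slip, P cos α = μ_s N = μ_s (m g + P sin α).
Solving: P (cos α − μ_s sin α) = μ_s m g → P = 0.65×422/(cos 31° − 0.65 sin 31°) = 274/0.5224 = 525 N.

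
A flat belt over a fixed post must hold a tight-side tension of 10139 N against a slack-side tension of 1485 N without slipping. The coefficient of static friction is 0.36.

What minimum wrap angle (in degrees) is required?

T₂/T₁ = e^{μβ} → β = ln(T₂/T₁)/μ.
β = ln(10139/1485)/0.36 = 1.921/0.36 = 5.336 rad.
In degrees: β = 5.336 × 180/π = 306°.

β_min ≈ 306°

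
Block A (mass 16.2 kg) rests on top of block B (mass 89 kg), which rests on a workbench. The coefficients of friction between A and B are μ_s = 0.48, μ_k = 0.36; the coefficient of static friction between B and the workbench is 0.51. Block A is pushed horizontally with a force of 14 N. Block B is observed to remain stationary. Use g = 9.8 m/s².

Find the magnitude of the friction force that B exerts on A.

f ≈ 14 N

The normal force B exerts on A is simply A's weight, N₁ = 158.8 N.
Maximum static friction on A from B: μ_s N₁ = 0.48×158.8 = 76.2 N.
P = 14 N is within that limit, so A and B move together (both at rest); the A–B friction is simply f₁ = P = 14 N.
By Newton's third law B feels 14 N forward from A. With B stationary, the floor's static friction on B balances it: f₂ = 14 N (well within μ_s(m_A+m_B)g = 525.8 N).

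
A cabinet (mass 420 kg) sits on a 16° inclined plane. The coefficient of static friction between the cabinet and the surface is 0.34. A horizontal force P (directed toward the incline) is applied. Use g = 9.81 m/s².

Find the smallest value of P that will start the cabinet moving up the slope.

P ≈ 2860 N

At impending motion up the slope, friction acts down-slope at its limit: f = μ_s N.
Perpendicular to the incline: N = m g cos θ + P sin θ.
Along the incline: P cos θ = m g sin θ + μ_s N = m g sin θ + μ_s (m g cos θ + P sin θ).
Solving, P (cos θ − μ_s sin θ) = m g (sin θ + μ_s cos θ), so P = 420×9.81×(sin 16° + 0.34 cos 16°)/(cos 16° − 0.34 sin 16°) = 4120×0.6025/0.8675 = 2860 N.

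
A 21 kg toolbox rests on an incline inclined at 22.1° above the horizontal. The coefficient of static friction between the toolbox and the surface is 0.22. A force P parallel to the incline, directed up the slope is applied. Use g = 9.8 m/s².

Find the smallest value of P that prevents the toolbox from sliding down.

P_min ≈ 35.5 N

The toolbox tends to slide down (tan θ > μ_s), so at the point of impending slip friction acts up-slope at its limit: f = μ_s N.
P is parallel to the surface, so N = m g cos θ = 191 N.
Along the incline: P + μ_s N = m g sin θ, so P = 77.4 − 0.22×191 = 35.5 N.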